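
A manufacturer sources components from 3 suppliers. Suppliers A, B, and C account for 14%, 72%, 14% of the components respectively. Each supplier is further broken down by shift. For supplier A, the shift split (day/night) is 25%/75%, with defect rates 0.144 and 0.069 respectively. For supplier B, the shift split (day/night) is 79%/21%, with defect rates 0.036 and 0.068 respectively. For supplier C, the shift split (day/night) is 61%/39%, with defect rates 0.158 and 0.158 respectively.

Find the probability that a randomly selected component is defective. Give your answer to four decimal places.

P(D|A) = 0.25·0.144 + 0.75·0.069 = 0.036 + 0.05175 = 0.08775
P(D|B) = 0.79·0.036 + 0.21·0.068 = 0.02844 + 0.01428 = 0.04272
P(D|C) = 0.61·0.158 + 0.39·0.158 = 0.09638 + 0.06162 = 0.158
Then overall,
P(D) = 0.14·0.08775 + 0.72·0.04272 + 0.14·0.158
      = 0.012285 + 0.0307584 + 0.02212 = 0.0651634

P(D) ≈ 0.0652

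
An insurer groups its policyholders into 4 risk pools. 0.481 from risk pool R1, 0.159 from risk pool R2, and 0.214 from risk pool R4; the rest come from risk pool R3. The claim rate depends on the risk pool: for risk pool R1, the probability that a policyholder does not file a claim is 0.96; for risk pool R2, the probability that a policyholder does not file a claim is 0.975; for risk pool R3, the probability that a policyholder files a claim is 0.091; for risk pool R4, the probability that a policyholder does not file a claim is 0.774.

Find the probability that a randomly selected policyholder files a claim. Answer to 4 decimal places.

P(C) ≈ 0.0849

P(R3) = 1 − (0.481 + 0.159 + 0.214) = 0.146.
P(C|R1) = 1 − 0.96 = 0.04.
P(C|R2) = 1 − 0.975 = 0.025.
P(C|R4) = 1 − 0.774 = 0.226.
P(C) = P(C|R1)·P(R1) + P(C|R2)·P(R2) + P(C|R3)·P(R3) + P(C|R4)·P(R4)
      = 0.04·0.481 + 0.025·0.159 + 0.091·0.146 + 0.226·0.214
      = 0.01924 + 0.003975 + 0.013286 + 0.048364 = 0.084865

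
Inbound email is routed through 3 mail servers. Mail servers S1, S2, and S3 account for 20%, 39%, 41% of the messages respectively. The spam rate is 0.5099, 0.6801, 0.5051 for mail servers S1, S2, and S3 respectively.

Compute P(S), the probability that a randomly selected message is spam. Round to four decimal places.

Summing over the partition,
P(S) = P(S|S1)·P(S1) + P(S|S2)·P(S2) + P(S|S3)·P(S3)
      = 0.5099·0.2 + 0.6801·0.39 + 0.5051·0.41
      = 0.10198 + 0.265239 + 0.207091 = 0.57431

0.5743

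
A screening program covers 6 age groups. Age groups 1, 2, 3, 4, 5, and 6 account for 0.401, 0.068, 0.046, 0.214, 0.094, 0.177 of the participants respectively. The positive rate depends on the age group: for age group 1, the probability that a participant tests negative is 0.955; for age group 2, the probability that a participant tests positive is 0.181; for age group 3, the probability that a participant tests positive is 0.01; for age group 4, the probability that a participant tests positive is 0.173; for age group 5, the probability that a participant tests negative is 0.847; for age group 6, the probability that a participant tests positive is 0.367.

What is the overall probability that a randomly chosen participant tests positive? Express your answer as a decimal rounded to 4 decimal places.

P(T|1) = 1 − 0.955 = 0.045.
P(T|5) = 1 − 0.847 = 0.153.
Using total probability over the partition,
P(T) = P(T|1)·P(1) + P(T|2)·P(2) + P(T|3)·P(3) + P(T|4)·P(4) + P(T|5)·P(5) + P(T|6)·P(6)
      = 0.045·0.401 + 0.181·0.068 + 0.01·0.046 + 0.173·0.214 + 0.153·0.094 + 0.367·0.177
      = 0.018045 + 0.012308 + 0.00046 + 0.037022 + 0.014382 + 0.064959 = 0.147176

P(T) ≈ 0.1472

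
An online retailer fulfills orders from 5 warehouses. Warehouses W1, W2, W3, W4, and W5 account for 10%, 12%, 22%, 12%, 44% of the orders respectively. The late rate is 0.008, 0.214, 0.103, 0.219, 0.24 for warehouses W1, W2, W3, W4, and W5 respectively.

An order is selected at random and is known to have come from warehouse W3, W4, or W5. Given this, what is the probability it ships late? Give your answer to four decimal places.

0.1981

Let S = {W3, W4, W5}.
P(S) = 0.22 + 0.12 + 0.44 = 0.78.
P(L ∩ S) = 0.103·0.22 + 0.219·0.12 + 0.24·0.44 = 0.02266 + 0.02628 + 0.1056 = 0.15454.
P(L | S) = 0.15454 / 0.78 = 0.198128…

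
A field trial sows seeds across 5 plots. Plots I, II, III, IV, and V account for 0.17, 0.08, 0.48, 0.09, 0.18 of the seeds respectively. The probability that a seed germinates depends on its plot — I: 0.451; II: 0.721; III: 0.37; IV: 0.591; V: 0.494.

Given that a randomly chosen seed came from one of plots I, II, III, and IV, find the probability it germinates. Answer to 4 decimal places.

0.4453

Let S = {I, II, III, IV}.
P(S) = 0.17 + 0.08 + 0.48 + 0.09 = 0.82.
P(G ∩ S) = 0.451·0.17 + 0.721·0.08 + 0.37·0.48 + 0.591·0.09 = 0.07667 + 0.05768 + 0.1776 + 0.05319 = 0.36514.
P(G | S) = 0.36514 / 0.82 = 0.445293…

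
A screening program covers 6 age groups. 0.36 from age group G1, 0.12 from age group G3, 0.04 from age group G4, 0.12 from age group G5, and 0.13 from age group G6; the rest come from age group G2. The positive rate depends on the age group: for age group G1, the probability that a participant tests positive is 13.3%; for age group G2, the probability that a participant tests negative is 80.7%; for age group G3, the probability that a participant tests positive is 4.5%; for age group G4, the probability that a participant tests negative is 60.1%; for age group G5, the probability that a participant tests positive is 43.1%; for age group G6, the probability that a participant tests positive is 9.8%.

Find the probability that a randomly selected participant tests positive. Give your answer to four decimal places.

P(T) ≈ 0.1781

P(G2) = 1 − (0.36 + 0.12 + 0.04 + 0.12 + 0.13) = 0.23.
P(T|G2) = 1 − 0.807 = 0.193.
P(T|G4) = 1 − 0.601 = 0.399.
P(T) = P(T|G1)·P(G1) + P(T|G2)·P(G2) + P(T|G3)·P(G3) + P(T|G4)·P(G4) + P(T|G5)·P(G5) + P(T|G6)·P(G6)
      = 0.133·0.36 + 0.193·0.23 + 0.045·0.12 + 0.399·0.04 + 0.431·0.12 + 0.098·0.13
      = 0.04788 + 0.04439 + 0.0054 + 0.01596 + 0.05172 + 0.01274 = 0.17809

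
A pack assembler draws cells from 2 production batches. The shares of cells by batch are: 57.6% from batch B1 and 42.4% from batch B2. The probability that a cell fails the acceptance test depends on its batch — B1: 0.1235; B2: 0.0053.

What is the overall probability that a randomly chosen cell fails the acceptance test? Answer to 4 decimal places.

P(F) = P(F|B1)·P(B1) + P(F|B2)·P(B2)
      = 0.1235·0.576 + 0.0053·0.424
      = 0.071136 + 0.0022472 = 0.0733832

0.0734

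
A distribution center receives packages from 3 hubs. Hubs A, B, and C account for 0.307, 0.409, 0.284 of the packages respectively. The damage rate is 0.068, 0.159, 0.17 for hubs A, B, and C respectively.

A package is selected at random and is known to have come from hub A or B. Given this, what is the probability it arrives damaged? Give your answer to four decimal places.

Let S = {A, B}.
P(S) = 0.307 + 0.409 = 0.716.
P(D ∩ S) = 0.068·0.307 + 0.159·0.409 = 0.020876 + 0.065031 = 0.085907.
P(D | S) = 0.085907 / 0.716 = 0.119982…

0.1200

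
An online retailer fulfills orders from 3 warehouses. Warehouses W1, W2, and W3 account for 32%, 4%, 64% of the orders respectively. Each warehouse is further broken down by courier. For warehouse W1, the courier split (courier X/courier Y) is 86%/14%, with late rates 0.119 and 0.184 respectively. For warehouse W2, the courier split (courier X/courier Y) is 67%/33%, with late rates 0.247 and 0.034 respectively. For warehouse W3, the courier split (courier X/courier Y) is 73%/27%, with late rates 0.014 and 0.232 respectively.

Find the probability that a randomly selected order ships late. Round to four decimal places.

P(L) ≈ 0.0947

P(L|W1) = 0.86·0.119 + 0.14·0.184 = 0.10234 + 0.02576 = 0.1281
P(L|W2) = 0.67·0.247 + 0.33·0.034 = 0.16549 + 0.01122 = 0.17671
P(L|W3) = 0.73·0.014 + 0.27·0.232 = 0.01022 + 0.06264 = 0.07286
Then overall,
P(L) = 0.32·0.1281 + 0.04·0.17671 + 0.64·0.07286
      = 0.040992 + 0.0070684 + 0.0466304 = 0.0946908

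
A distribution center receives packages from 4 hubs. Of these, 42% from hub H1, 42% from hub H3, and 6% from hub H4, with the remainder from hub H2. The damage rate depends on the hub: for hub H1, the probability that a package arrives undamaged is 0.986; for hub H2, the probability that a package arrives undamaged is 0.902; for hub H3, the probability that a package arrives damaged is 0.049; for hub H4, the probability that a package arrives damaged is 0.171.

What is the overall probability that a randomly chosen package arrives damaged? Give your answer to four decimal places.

P(H2) = 1 − (0.42 + 0.42 + 0.06) = 0.1.
P(D|H1) = 1 − 0.986 = 0.014.
P(D|H2) = 1 − 0.902 = 0.098.
P(D) = P(D|H1)·P(H1) + P(D|H2)·P(H2) + P(D|H3)·P(H3) + P(D|H4)·P(H4)
      = 0.014·0.42 + 0.098·0.1 + 0.049·0.42 + 0.171·0.06
      = 0.00588 + 0.0098 + 0.02058 + 0.01026 = 0.04652

P(D) ≈ 0.0465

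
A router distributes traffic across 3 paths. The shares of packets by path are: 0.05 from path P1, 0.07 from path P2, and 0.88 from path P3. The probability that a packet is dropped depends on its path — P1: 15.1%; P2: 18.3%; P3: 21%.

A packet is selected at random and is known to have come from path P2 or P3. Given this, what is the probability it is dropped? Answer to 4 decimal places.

P(L|S) ≈ 0.2080

Let S = {P2, P3}.
P(S) = 0.07 + 0.88 = 0.95.
P(L ∩ S) = 0.183·0.07 + 0.21·0.88 = 0.01281 + 0.1848 = 0.19761.
P(L | S) = 0.19761 / 0.95 = 0.208011…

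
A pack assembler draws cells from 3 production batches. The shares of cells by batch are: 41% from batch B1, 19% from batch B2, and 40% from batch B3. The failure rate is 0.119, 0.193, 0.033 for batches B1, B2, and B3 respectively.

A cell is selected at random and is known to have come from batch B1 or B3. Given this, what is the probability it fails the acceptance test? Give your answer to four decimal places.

Let S = {B1, B3}.
P(S) = 0.41 + 0.4 = 0.81.
P(F ∩ S) = 0.119·0.41 + 0.033·0.4 = 0.04879 + 0.0132 = 0.06199.
P(F | S) = 0.06199 / 0.81 = 0.076531…

P(F|S) ≈ 0.0765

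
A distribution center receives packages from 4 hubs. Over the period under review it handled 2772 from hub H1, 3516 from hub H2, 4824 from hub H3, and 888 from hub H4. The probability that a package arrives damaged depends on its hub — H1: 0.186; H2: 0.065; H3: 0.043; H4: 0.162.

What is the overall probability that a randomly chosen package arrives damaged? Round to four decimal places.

0.0913

Total: 2772 + 3516 + 4824 + 888 = 12000.
P(H1) = 2772/12000 = 0.231. P(H2) = 3516/12000 = 0.293. P(H3) = 4824/12000 = 0.402. P(H4) = 888/12000 = 0.074.
P(D) = P(D|H1)·P(H1) + P(D|H2)·P(H2) + P(D|H3)·P(H3) + P(D|H4)·P(H4)
      = 0.186·0.231 + 0.065·0.293 + 0.043·0.402 + 0.162·0.074
      = 0.042966 + 0.019045 + 0.017286 + 0.011988 = 0.091285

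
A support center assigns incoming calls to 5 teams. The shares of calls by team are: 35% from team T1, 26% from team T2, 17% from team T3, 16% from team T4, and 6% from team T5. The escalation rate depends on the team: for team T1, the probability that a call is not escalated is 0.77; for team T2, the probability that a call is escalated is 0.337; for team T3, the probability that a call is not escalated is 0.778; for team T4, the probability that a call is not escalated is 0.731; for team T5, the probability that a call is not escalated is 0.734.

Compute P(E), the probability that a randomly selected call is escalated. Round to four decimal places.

P(E) ≈ 0.2649

P(E|T1) = 1 − 0.77 = 0.23.
P(E|T3) = 1 − 0.778 = 0.222.
P(E|T4) = 1 − 0.731 = 0.269.
P(E|T5) = 1 − 0.734 = 0.266.
By the law of total probability,
P(E) = P(E|T1)·P(T1) + P(E|T2)·P(T2) + P(E|T3)·P(T3) + P(E|T4)·P(T4) + P(E|T5)·P(T5)
      = 0.23·0.35 + 0.337·0.26 + 0.222·0.17 + 0.269·0.16 + 0.266·0.06
      = 0.0805 + 0.08762 + 0.03774 + 0.04304 + 0.01596 = 0.26486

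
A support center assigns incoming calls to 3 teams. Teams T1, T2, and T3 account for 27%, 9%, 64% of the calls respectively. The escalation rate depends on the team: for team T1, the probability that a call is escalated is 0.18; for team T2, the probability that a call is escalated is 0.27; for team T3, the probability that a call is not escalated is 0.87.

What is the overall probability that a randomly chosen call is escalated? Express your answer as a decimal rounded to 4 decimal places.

P(E|T3) = 1 − 0.87 = 0.13.
P(E) = P(E|T1)·P(T1) + P(E|T2)·P(T2) + P(E|T3)·P(T3)
      = 0.18·0.27 + 0.27·0.09 + 0.13·0.64
      = 0.0486 + 0.0243 + 0.0832 = 0.1561

0.1561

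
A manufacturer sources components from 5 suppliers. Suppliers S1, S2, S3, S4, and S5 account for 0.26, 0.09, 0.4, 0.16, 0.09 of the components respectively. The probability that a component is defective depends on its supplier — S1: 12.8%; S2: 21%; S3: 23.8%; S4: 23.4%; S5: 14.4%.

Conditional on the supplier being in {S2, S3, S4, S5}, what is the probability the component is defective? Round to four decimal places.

Let S = {S2, S3, S4, S5}.
P(S) = 0.09 + 0.4 + 0.16 + 0.09 = 0.74.
P(D ∩ S) = 0.21·0.09 + 0.238·0.4 + 0.234·0.16 + 0.144·0.09 = 0.0189 + 0.0952 + 0.03744 + 0.01296 = 0.1645.
P(D | S) = 0.1645 / 0.74 = 0.222297…

P(D|S) ≈ 0.2223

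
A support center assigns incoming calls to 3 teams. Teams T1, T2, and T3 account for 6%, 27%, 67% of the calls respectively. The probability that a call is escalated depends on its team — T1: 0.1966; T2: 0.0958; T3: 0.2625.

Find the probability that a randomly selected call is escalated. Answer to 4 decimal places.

P(E) = P(E|T1)·P(T1) + P(E|T2)·P(T2) + P(E|T3)·P(T3)
      = 0.1966·0.06 + 0.0958·0.27 + 0.2625·0.67
      = 0.011796 + 0.025866 + 0.175875 = 0.213537

P(E) ≈ 0.2135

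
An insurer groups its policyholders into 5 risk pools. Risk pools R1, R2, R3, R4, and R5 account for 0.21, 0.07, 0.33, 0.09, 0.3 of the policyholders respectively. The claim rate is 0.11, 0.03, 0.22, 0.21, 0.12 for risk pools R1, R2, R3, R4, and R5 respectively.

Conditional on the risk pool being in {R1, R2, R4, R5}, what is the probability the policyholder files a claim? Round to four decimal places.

Let S = {R1, R2, R4, R5}.
P(S) = 0.21 + 0.07 + 0.09 + 0.3 = 0.67.
P(C ∩ S) = 0.11·0.21 + 0.03·0.07 + 0.21·0.09 + 0.12·0.3 = 0.0231 + 0.0021 + 0.0189 + 0.036 = 0.0801.
P(C | S) = 0.0801 / 0.67 = 0.119552…

0.1196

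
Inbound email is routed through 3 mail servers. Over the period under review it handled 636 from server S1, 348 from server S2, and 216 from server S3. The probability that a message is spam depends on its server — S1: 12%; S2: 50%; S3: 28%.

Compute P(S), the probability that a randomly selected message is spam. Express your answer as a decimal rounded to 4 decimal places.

Total: 636 + 348 + 216 = 1200.
P(S1) = 636/1200 = 0.53. P(S2) = 348/1200 = 0.29. P(S3) = 216/1200 = 0.18.
P(S) = P(S|S1)·P(S1) + P(S|S2)·P(S2) + P(S|S3)·P(S3)
      = 0.12·0.53 + 0.5·0.29 + 0.28·0.18
      = 0.0636 + 0.145 + 0.0504 = 0.259

P(S) ≈ 0.2590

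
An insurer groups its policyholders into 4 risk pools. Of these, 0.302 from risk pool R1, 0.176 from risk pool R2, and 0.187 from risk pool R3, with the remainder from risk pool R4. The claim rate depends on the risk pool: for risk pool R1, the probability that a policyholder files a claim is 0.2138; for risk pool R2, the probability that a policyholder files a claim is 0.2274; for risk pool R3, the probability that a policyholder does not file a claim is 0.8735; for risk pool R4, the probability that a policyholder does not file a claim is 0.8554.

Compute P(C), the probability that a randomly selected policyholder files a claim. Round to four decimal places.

0.1767

P(R4) = 1 − (0.302 + 0.176 + 0.187) = 0.335.
P(C|R3) = 1 − 0.8735 = 0.1265.
P(C|R4) = 1 − 0.8554 = 0.1446.
P(C) = P(C|R1)·P(R1) + P(C|R2)·P(R2) + P(C|R3)·P(R3) + P(C|R4)·P(R4)
      = 0.2138·0.302 + 0.2274·0.176 + 0.1265·0.187 + 0.1446·0.335
      = 0.0645676 + 0.0400224 + 0.0236555 + 0.048441 = 0.1766865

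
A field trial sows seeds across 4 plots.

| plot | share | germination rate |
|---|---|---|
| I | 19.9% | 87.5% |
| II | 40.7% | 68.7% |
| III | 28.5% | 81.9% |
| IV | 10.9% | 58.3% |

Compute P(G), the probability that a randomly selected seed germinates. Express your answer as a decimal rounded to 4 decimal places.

P(G) ≈ 0.7507

Using total probability over the partition,
P(G) = P(G|I)·P(I) + P(G|II)·P(II) + P(G|III)·P(III) + P(G|IV)·P(IV)
      = 0.875·0.199 + 0.687·0.407 + 0.819·0.285 + 0.583·0.109
      = 0.174125 + 0.279609 + 0.233415 + 0.063547 = 0.750696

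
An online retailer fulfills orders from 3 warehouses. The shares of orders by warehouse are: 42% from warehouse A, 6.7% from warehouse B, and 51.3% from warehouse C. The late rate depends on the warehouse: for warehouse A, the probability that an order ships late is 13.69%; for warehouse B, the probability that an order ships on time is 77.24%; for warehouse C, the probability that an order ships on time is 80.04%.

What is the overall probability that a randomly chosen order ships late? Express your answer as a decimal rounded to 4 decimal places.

P(L|B) = 1 − 0.7724 = 0.2276.
P(L|C) = 1 − 0.8004 = 0.1996.
P(L) = P(L|A)·P(A) + P(L|B)·P(B) + P(L|C)·P(C)
      = 0.1369·0.42 + 0.2276·0.067 + 0.1996·0.513
      = 0.057498 + 0.0152492 + 0.1023948 = 0.175142

0.1751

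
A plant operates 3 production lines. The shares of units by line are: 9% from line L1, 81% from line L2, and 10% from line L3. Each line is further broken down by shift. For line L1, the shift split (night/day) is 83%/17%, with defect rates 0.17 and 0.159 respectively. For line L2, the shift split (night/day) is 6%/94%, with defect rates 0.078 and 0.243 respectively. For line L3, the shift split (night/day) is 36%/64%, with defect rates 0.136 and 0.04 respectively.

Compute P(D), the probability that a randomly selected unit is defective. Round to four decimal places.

P(D|L1) = 0.83·0.17 + 0.17·0.159 = 0.1411 + 0.02703 = 0.16813
P(D|L2) = 0.06·0.078 + 0.94·0.243 = 0.00468 + 0.22842 = 0.2331
P(D|L3) = 0.36·0.136 + 0.64·0.04 = 0.04896 + 0.0256 = 0.07456
Then overall,
P(D) = 0.09·0.16813 + 0.81·0.2331 + 0.1·0.07456
      = 0.0151317 + 0.188811 + 0.007456 = 0.2113987

P(D) ≈ 0.2114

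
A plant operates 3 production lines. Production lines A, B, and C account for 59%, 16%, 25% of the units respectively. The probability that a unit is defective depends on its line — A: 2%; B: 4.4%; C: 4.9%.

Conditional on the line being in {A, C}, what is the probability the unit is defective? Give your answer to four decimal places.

0.0286

Let S = {A, C}.
P(S) = 0.59 + 0.25 = 0.84.
P(D ∩ S) = 0.02·0.59 + 0.049·0.25 = 0.0118 + 0.01225 = 0.02405.
P(D | S) = 0.02405 / 0.84 = 0.028631…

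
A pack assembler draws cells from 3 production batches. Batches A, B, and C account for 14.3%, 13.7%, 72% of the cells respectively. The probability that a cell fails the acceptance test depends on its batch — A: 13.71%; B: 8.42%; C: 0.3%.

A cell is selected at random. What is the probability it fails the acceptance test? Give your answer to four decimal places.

P(F) = P(F|A)·P(A) + P(F|B)·P(B) + P(F|C)·P(C)
      = 0.1371·0.143 + 0.0842·0.137 + 0.003·0.72
      = 0.0196053 + 0.0115354 + 0.00216 = 0.0333007

0.0333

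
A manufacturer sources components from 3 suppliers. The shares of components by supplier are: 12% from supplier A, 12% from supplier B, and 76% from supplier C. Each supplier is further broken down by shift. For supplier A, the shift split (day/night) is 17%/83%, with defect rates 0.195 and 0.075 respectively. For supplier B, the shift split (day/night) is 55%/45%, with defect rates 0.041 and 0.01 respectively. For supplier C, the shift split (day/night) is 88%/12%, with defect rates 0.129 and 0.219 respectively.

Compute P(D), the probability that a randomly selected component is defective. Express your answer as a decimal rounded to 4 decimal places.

P(D|A) = 0.17·0.195 + 0.83·0.075 = 0.03315 + 0.06225 = 0.0954
P(D|B) = 0.55·0.041 + 0.45·0.01 = 0.02255 + 0.0045 = 0.02705
P(D|C) = 0.88·0.129 + 0.12·0.219 = 0.11352 + 0.02628 = 0.1398
By total probability over the outer partition,
P(D) = 0.12·0.0954 + 0.12·0.02705 + 0.76·0.1398
      = 0.011448 + 0.003246 + 0.106248 = 0.120942

0.1209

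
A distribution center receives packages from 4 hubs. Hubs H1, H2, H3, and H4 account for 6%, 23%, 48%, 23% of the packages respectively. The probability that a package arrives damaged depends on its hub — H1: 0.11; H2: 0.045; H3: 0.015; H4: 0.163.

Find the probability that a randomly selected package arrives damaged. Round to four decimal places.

Using total probability over the partition,
P(D) = P(D|H1)·P(H1) + P(D|H2)·P(H2) + P(D|H3)·P(H3) + P(D|H4)·P(H4)
      = 0.11·0.06 + 0.045·0.23 + 0.015·0.48 + 0.163·0.23
      = 0.0066 + 0.01035 + 0.0072 + 0.03749 = 0.06164

P(D) ≈ 0.0616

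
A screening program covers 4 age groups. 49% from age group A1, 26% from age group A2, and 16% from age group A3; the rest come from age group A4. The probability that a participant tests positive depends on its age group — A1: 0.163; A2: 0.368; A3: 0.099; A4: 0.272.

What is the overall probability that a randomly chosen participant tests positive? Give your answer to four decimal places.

P(T) ≈ 0.2159

P(A4) = 1 − (0.49 + 0.26 + 0.16) = 0.09.
P(T) = P(T|A1)·P(A1) + P(T|A2)·P(A2) + P(T|A3)·P(A3) + P(T|A4)·P(A4)
      = 0.163·0.49 + 0.368·0.26 + 0.099·0.16 + 0.272·0.09
      = 0.07987 + 0.09568 + 0.01584 + 0.02448 = 0.21587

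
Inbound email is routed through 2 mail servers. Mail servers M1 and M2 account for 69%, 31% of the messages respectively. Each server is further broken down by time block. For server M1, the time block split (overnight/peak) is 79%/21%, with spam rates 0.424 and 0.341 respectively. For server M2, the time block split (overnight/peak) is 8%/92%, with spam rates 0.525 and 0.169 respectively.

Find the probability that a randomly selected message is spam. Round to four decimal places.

P(S) ≈ 0.3418

P(S|M1) = 0.79·0.424 + 0.21·0.341 = 0.33496 + 0.07161 = 0.40657
P(S|M2) = 0.08·0.525 + 0.92·0.169 = 0.042 + 0.15548 = 0.19748
Then overall,
P(S) = 0.69·0.40657 + 0.31·0.19748
      = 0.2805333 + 0.0612188 = 0.3417521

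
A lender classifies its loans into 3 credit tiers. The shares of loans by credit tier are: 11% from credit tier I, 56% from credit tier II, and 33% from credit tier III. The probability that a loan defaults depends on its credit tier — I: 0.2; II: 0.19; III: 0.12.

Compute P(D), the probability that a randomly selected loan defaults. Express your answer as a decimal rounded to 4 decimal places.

0.1680

P(D) = P(D|I)·P(I) + P(D|II)·P(II) + P(D|III)·P(III)
      = 0.2·0.11 + 0.19·0.56 + 0.12·0.33
      = 0.022 + 0.1064 + 0.0396 = 0.168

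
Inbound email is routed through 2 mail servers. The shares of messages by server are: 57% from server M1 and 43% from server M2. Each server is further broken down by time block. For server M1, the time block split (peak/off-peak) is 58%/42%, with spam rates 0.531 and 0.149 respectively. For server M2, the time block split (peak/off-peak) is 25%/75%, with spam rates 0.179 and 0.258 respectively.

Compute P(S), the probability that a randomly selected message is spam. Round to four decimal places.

P(S) ≈ 0.3137

P(S|M1) = 0.58·0.531 + 0.42·0.149 = 0.30798 + 0.06258 = 0.37056
P(S|M2) = 0.25·0.179 + 0.75·0.258 = 0.04475 + 0.1935 = 0.23825
Then overall,
P(S) = 0.57·0.37056 + 0.43·0.23825
      = 0.2112192 + 0.1024475 = 0.3136667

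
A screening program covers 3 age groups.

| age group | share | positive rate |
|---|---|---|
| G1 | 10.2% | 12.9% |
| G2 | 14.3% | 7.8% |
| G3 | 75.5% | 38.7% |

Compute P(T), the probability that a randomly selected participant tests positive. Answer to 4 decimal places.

Summing over the partition,
P(T) = P(T|G1)·P(G1) + P(T|G2)·P(G2) + P(T|G3)·P(G3)
      = 0.129·0.102 + 0.078·0.143 + 0.387·0.755
      = 0.013158 + 0.011154 + 0.292185 = 0.316497

0.3165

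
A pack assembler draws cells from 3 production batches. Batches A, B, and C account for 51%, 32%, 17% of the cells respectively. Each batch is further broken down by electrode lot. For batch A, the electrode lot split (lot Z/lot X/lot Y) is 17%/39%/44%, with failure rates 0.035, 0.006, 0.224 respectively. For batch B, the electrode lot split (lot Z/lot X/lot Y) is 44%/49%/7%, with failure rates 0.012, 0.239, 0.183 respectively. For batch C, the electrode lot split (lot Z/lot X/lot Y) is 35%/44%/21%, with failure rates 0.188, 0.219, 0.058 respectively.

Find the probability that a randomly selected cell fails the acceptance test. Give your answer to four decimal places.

P(F|A) = 0.17·0.035 + 0.39·0.006 + 0.44·0.224 = 0.00595 + 0.00234 + 0.09856 = 0.10685
P(F|B) = 0.44·0.012 + 0.49·0.239 + 0.07·0.183 = 0.00528 + 0.11711 + 0.01281 = 0.1352
P(F|C) = 0.35·0.188 + 0.44·0.219 + 0.21·0.058 = 0.0658 + 0.09636 + 0.01218 = 0.17434
By total probability over the outer partition,
P(F) = 0.51·0.10685 + 0.32·0.1352 + 0.17·0.17434
      = 0.0544935 + 0.043264 + 0.0296378 = 0.1273953

P(F) ≈ 0.1274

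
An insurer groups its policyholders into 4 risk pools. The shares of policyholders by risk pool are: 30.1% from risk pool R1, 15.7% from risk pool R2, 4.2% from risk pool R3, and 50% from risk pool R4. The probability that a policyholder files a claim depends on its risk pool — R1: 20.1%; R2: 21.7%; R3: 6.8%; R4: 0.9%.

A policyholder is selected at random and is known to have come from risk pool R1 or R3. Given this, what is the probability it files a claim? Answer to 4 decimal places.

Let S = {R1, R3}.
P(S) = 0.301 + 0.042 = 0.343.
P(C ∩ S) = 0.201·0.301 + 0.068·0.042 = 0.060501 + 0.002856 = 0.063357.
P(C | S) = 0.063357 / 0.343 = 0.184714…

0.1847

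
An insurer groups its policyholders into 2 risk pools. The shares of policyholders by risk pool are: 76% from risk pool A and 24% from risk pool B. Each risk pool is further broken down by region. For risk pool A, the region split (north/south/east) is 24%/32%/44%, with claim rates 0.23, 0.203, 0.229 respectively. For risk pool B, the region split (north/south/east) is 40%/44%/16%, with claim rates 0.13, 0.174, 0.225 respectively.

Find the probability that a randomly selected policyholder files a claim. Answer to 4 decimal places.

P(C) ≈ 0.2074

P(C|A) = 0.24·0.23 + 0.32·0.203 + 0.44·0.229 = 0.0552 + 0.06496 + 0.10076 = 0.22092
P(C|B) = 0.4·0.13 + 0.44·0.174 + 0.16·0.225 = 0.052 + 0.07656 + 0.036 = 0.16456
Then overall,
P(C) = 0.76·0.22092 + 0.24·0.16456
      = 0.1678992 + 0.0394944 = 0.2073936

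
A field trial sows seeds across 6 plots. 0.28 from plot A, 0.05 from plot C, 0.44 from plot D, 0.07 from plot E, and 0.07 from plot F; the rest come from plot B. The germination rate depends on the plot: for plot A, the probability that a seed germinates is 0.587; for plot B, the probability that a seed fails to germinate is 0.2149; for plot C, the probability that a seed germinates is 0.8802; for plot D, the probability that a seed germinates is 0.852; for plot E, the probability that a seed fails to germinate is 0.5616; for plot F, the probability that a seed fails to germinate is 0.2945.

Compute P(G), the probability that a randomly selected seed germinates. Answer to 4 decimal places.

0.7340

P(B) = 1 − (0.28 + 0.05 + 0.44 + 0.07 + 0.07) = 0.09.
P(G|B) = 1 − 0.2149 = 0.7851.
P(G|E) = 1 − 0.5616 = 0.4384.
P(G|F) = 1 − 0.2945 = 0.7055.
Using total probability over the partition,
P(G) = P(G|A)·P(A) + P(G|B)·P(B) + P(G|C)·P(C) + P(G|D)·P(D) + P(G|E)·P(E) + P(G|F)·P(F)
      = 0.587·0.28 + 0.7851·0.09 + 0.8802·0.05 + 0.852·0.44 + 0.4384·0.07 + 0.7055·0.07
      = 0.16436 + 0.070659 + 0.04401 + 0.37488 + 0.030688 + 0.049385 = 0.733982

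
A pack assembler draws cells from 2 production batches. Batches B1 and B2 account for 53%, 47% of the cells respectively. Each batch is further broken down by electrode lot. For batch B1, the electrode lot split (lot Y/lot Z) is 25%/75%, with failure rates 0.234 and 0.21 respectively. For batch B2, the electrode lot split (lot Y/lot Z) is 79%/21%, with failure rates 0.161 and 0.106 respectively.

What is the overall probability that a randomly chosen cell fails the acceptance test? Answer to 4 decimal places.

P(F) ≈ 0.1847

P(F|B1) = 0.25·0.234 + 0.75·0.21 = 0.0585 + 0.1575 = 0.216
P(F|B2) = 0.79·0.161 + 0.21·0.106 = 0.12719 + 0.02226 = 0.14945
By total probability over the outer partition,
P(F) = 0.53·0.216 + 0.47·0.14945
      = 0.11448 + 0.0702415 = 0.1847215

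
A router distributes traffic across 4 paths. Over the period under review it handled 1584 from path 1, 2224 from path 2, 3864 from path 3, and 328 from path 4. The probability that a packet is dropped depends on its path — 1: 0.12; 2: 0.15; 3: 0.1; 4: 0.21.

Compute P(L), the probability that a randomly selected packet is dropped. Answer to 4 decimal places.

P(L) ≈ 0.1224

Total: 1584 + 2224 + 3864 + 328 = 8000.
P(1) = 1584/8000 = 0.198. P(2) = 2224/8000 = 0.278. P(3) = 3864/8000 = 0.483. P(4) = 328/8000 = 0.041.
P(L) = P(L|1)·P(1) + P(L|2)·P(2) + P(L|3)·P(3) + P(L|4)·P(4)
      = 0.12·0.198 + 0.15·0.278 + 0.1·0.483 + 0.21·0.041
      = 0.02376 + 0.0417 + 0.0483 + 0.00861 = 0.12237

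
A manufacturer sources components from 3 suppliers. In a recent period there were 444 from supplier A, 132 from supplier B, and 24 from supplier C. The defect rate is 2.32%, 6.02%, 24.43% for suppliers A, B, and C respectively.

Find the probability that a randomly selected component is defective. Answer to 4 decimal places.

Total: 444 + 132 + 24 = 600.
P(A) = 444/600 = 0.74. P(B) = 132/600 = 0.22. P(C) = 24/600 = 0.04.
P(D) = P(D|A)·P(A) + P(D|B)·P(B) + P(D|C)·P(C)
      = 0.0232·0.74 + 0.0602·0.22 + 0.2443·0.04
      = 0.017168 + 0.013244 + 0.009772 = 0.040184

0.0402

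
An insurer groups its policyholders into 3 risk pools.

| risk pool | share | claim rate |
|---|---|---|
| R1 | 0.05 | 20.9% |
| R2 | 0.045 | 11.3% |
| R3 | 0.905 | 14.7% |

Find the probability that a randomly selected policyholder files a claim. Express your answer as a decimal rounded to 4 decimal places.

0.1486

By the law of total probability,
P(C) = P(C|R1)·P(R1) + P(C|R2)·P(R2) + P(C|R3)·P(R3)
      = 0.209·0.05 + 0.113·0.045 + 0.147·0.905
      = 0.01045 + 0.005085 + 0.133035 = 0.14857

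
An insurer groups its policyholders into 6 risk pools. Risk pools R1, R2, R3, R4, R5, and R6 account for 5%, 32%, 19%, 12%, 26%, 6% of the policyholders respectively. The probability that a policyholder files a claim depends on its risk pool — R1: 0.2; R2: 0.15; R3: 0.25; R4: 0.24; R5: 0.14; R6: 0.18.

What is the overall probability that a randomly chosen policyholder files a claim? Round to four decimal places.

P(C) = P(C|R1)·P(R1) + P(C|R2)·P(R2) + P(C|R3)·P(R3) + P(C|R4)·P(R4) + P(C|R5)·P(R5) + P(C|R6)·P(R6)
      = 0.2·0.05 + 0.15·0.32 + 0.25·0.19 + 0.24·0.12 + 0.14·0.26 + 0.18·0.06
      = 0.01 + 0.048 + 0.0475 + 0.0288 + 0.0364 + 0.0108 = 0.1815

0.1815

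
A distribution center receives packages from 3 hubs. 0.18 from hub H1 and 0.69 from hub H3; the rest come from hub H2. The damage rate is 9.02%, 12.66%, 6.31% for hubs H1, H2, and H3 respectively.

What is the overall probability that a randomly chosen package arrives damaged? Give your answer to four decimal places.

P(H2) = 1 − (0.18 + 0.69) = 0.13.
P(D) = P(D|H1)·P(H1) + P(D|H2)·P(H2) + P(D|H3)·P(H3)
      = 0.0902·0.18 + 0.1266·0.13 + 0.0631·0.69
      = 0.016236 + 0.016458 + 0.043539 = 0.076233

P(D) ≈ 0.0762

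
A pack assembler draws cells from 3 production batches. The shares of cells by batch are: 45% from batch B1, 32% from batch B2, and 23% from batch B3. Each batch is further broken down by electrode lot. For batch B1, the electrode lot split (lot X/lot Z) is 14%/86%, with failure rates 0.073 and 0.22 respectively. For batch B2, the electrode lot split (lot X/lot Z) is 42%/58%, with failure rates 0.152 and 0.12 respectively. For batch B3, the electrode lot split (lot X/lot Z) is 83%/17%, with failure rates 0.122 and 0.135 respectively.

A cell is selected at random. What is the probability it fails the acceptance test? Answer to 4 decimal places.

P(F|B1) = 0.14·0.073 + 0.86·0.22 = 0.01022 + 0.1892 = 0.19942
P(F|B2) = 0.42·0.152 + 0.58·0.12 = 0.06384 + 0.0696 = 0.13344
P(F|B3) = 0.83·0.122 + 0.17·0.135 = 0.10126 + 0.02295 = 0.12421
Then overall,
P(F) = 0.45·0.19942 + 0.32·0.13344 + 0.23·0.12421
      = 0.089739 + 0.0427008 + 0.0285683 = 0.1610081

0.1610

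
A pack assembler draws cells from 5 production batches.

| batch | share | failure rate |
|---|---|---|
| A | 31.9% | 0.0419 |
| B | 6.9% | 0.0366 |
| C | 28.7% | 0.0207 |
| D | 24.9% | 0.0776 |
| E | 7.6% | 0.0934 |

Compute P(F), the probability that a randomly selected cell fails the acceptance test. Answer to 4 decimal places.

P(F) = P(F|A)·P(A) + P(F|B)·P(B) + P(F|C)·P(C) + P(F|D)·P(D) + P(F|E)·P(E)
      = 0.0419·0.319 + 0.0366·0.069 + 0.0207·0.287 + 0.0776·0.249 + 0.0934·0.076
      = 0.0133661 + 0.0025254 + 0.0059409 + 0.0193224 + 0.0070984 = 0.0482532

P(F) ≈ 0.0483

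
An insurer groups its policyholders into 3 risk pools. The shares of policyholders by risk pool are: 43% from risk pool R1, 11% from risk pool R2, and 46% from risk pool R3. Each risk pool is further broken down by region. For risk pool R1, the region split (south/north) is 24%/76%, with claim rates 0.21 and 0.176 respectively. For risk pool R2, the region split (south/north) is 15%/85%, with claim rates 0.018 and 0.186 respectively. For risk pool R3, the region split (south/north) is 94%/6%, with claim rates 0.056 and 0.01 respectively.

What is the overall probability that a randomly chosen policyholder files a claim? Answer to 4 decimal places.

P(C|R1) = 0.24·0.21 + 0.76·0.176 = 0.0504 + 0.13376 = 0.18416
P(C|R2) = 0.15·0.018 + 0.85·0.186 = 0.0027 + 0.1581 = 0.1608
P(C|R3) = 0.94·0.056 + 0.06·0.01 = 0.05264 + 0.0006 = 0.05324
Then overall,
P(C) = 0.43·0.18416 + 0.11·0.1608 + 0.46·0.05324
      = 0.0791888 + 0.017688 + 0.0244904 = 0.1213672

P(C) ≈ 0.1214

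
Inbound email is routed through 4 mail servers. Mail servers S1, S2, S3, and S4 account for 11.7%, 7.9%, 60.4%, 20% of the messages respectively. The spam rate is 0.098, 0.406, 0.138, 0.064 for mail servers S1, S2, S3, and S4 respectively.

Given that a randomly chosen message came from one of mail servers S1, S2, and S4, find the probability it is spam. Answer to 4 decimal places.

0.1423

Let J = {S1, S2, S4}.
P(J) = 0.117 + 0.079 + 0.2 = 0.396.
P(S ∩ J) = 0.098·0.117 + 0.406·0.079 + 0.064·0.2 = 0.011466 + 0.032074 + 0.0128 = 0.05634.
P(S | J) = 0.05634 / 0.396 = 0.142273…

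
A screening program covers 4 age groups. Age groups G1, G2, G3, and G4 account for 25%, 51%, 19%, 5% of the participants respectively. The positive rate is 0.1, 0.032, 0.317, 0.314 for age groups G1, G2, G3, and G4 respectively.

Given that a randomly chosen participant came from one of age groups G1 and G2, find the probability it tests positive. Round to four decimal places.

Let S = {G1, G2}.
P(S) = 0.25 + 0.51 = 0.76.
P(T ∩ S) = 0.1·0.25 + 0.032·0.51 = 0.025 + 0.01632 = 0.04132.
P(T | S) = 0.04132 / 0.76 = 0.054368…

0.0544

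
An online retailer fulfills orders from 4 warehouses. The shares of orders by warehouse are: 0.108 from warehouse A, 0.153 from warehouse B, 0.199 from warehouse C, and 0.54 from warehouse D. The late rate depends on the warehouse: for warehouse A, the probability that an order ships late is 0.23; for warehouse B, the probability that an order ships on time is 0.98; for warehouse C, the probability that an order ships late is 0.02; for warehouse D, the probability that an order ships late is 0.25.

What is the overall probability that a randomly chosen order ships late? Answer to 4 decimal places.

P(L|B) = 1 − 0.98 = 0.02.
P(L) = P(L|A)·P(A) + P(L|B)·P(B) + P(L|C)·P(C) + P(L|D)·P(D)
      = 0.23·0.108 + 0.02·0.153 + 0.02·0.199 + 0.25·0.54
      = 0.02484 + 0.00306 + 0.00398 + 0.135 = 0.16688

P(L) ≈ 0.1669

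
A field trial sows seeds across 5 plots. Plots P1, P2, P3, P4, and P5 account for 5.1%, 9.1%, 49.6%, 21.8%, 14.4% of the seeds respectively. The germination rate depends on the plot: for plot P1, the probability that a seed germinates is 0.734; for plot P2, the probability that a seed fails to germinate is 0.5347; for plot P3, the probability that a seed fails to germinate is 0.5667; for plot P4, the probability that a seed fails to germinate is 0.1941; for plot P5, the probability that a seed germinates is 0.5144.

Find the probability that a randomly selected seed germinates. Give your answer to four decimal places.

P(G|P2) = 1 − 0.5347 = 0.4653.
P(G|P3) = 1 − 0.5667 = 0.4333.
P(G|P4) = 1 − 0.1941 = 0.8059.
P(G) = P(G|P1)·P(P1) + P(G|P2)·P(P2) + P(G|P3)·P(P3) + P(G|P4)·P(P4) + P(G|P5)·P(P5)
      = 0.734·0.051 + 0.4653·0.091 + 0.4333·0.496 + 0.8059·0.218 + 0.5144·0.144
      = 0.037434 + 0.0423423 + 0.2149168 + 0.1756862 + 0.0740736 = 0.5444529

0.5445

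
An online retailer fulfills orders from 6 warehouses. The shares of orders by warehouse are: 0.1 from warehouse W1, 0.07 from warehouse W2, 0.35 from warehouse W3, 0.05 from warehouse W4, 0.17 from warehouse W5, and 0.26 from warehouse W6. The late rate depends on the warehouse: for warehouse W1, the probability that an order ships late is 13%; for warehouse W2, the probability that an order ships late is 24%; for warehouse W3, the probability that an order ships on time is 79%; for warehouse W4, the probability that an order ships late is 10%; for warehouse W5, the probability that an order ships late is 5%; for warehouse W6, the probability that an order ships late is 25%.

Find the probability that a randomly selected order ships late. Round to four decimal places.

P(L|W3) = 1 − 0.79 = 0.21.
Using total probability over the partition,
P(L) = P(L|W1)·P(W1) + P(L|W2)·P(W2) + P(L|W3)·P(W3) + P(L|W4)·P(W4) + P(L|W5)·P(W5) + P(L|W6)·P(W6)
      = 0.13·0.1 + 0.24·0.07 + 0.21·0.35 + 0.1·0.05 + 0.05·0.17 + 0.25·0.26
      = 0.013 + 0.0168 + 0.0735 + 0.005 + 0.0085 + 0.065 = 0.1818

P(L) ≈ 0.1818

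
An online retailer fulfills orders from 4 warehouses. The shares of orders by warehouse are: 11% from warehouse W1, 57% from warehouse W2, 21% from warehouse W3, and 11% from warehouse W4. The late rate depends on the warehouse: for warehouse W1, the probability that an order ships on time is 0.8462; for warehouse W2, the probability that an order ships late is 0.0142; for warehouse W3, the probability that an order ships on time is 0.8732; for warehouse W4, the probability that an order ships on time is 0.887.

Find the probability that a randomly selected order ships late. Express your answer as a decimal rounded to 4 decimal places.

P(L|W1) = 1 − 0.8462 = 0.1538.
P(L|W3) = 1 − 0.8732 = 0.1268.
P(L|W4) = 1 − 0.887 = 0.113.
P(L) = P(L|W1)·P(W1) + P(L|W2)·P(W2) + P(L|W3)·P(W3) + P(L|W4)·P(W4)
      = 0.1538·0.11 + 0.0142·0.57 + 0.1268·0.21 + 0.113·0.11
      = 0.016918 + 0.008094 + 0.026628 + 0.01243 = 0.06407

0.0641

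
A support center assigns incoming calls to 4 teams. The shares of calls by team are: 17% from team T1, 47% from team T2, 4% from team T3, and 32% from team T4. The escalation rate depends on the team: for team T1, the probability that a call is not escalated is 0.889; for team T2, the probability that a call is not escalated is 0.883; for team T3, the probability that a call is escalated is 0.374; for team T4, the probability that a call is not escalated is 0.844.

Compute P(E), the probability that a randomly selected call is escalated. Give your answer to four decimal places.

P(E|T1) = 1 − 0.889 = 0.111.
P(E|T2) = 1 − 0.883 = 0.117.
P(E|T4) = 1 − 0.844 = 0.156.
P(E) = P(E|T1)·P(T1) + P(E|T2)·P(T2) + P(E|T3)·P(T3) + P(E|T4)·P(T4)
      = 0.111·0.17 + 0.117·0.47 + 0.374·0.04 + 0.156·0.32
      = 0.01887 + 0.05499 + 0.01496 + 0.04992 = 0.13874

0.1387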